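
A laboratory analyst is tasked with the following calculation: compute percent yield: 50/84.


% yield = actual/theoretical × 100
= 50/84 × 100
= 59.52%

59.52%


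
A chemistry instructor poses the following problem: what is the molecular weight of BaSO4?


M(BaSO4) = 1×137.33 + 1×32.07 + 4×16.0
= 137.33 + 32.07 + 64.0
= 233.4 g/mol

233.4 g/mol


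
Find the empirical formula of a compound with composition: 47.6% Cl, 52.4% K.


Assume 100 g sample. Moles of each element:
  Cl: 47.6/35.45 = 1.343 mol
  K: 52.4/39.1 = 1.34 mol
Divide by smallest (1.34):
  Cl: 1.343/1.34 = 1.0
  K: 1.34/1.34 = 1.0
Empirical formula: KCl

KCl


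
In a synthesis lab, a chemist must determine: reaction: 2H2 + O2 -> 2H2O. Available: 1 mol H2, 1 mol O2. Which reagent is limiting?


Mole ratio available / coefficient:
  H2: 1/2 = 0.500
  O2: 1/1 = 1.000
Smaller ratio is limiting.

H2


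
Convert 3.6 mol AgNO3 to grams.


M(AgNO3) = 169.88 g/mol
mass = n × M = 3.6 × 169.88 = 611.57 g

611.57 g


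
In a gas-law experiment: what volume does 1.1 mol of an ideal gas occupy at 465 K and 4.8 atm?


PV = nRT  (R = 0.08206 L·atm/(mol·K))
V = nRT/P = 1.1×0.08206×465/4.8
= 8.745 L

8.745 L


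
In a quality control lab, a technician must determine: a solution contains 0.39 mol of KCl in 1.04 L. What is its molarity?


M = n/V = 0.39/1.04 = 0.375 mol/L

0.375 M


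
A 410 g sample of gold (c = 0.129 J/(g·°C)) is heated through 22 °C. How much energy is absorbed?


q = mcΔT = 410 × 0.129 × 22
= 1163.58 J

1163.58 J


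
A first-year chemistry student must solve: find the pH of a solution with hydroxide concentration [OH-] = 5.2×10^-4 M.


pOH = -log10([OH-]) = -log10(5.2×10^-4)
= 4 - log10(5.2) = 3.28
pH = 14 - pOH = 14 - 3.28 = 10.72

10.72


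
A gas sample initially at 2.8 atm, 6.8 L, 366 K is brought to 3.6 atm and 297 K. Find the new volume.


P1V1/T1 = P2V2/T2
V2 = P1V1T2/(T1P2)
= 2.8×6.8×297/(366×3.6)
= 4.292 L

4.292 L


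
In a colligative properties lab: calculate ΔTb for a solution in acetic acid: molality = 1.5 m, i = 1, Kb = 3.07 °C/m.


ΔTb = Kb × m × i
= 3.07 × 1.5 × 1
= 4.605 °C

4.605 °C


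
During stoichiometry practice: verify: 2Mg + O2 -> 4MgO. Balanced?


Equation: 2Mg + O2 -> 4MgO
Check atoms: Mg: 2≠4, O: 2≠4
Not balanced

No, not balanced


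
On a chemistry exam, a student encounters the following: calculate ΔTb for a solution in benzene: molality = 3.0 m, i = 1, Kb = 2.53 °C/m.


ΔTb = Kb × m × i
= 2.53 × 3.0 × 1
= 7.59 °C

7.59 °C


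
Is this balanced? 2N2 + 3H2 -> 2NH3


Equation: 2N2 + 3H2 -> 2NH3
Check atoms: H: 6=6, N: 4≠2
Not balanced

No, not balanced


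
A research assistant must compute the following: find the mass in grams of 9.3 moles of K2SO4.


M(K2SO4) = 174.27 g/mol
mass = n × M = 9.3 × 174.27 = 1620.71 g

1620.71 g


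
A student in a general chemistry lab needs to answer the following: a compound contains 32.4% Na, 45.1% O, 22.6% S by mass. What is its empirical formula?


Assume 100 g sample. Moles of each element:
  Na: 32.4/22.99 = 1.409 mol
  O: 45.1/16.0 = 2.819 mol
  S: 22.6/32.07 = 0.705 mol
Divide by smallest (0.705):
  Na: 1.409/0.705 = 2.0
  O: 2.819/0.705 = 4.0
  S: 0.705/0.705 = 1.0
Empirical formula: Na2SO4

Na2SO4


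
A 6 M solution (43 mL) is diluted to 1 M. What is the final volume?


C1V1 = C2V2
6 × 43 = 1 × V2
V2 = 258/1 = 258.0 mL

258.0 mL


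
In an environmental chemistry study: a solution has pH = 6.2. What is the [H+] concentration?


[H+] = 10^(-pH) = 10^(-6.2)
= 6.31×10^-7 M

6.31×10^-7 M


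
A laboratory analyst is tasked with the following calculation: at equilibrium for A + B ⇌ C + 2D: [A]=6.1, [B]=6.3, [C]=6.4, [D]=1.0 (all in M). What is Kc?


Kc = [C][D]^2/([A][B])
= (6.4^1 × 1.0^2)/(6.1^1 × 6.3^1)
= 6.4/38.43
= 0.1665

0.1665


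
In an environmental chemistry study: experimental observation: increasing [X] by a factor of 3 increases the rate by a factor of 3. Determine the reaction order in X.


rate ∝ [X]^n
3^n = 3 → n = 1
Order in X: 1

1


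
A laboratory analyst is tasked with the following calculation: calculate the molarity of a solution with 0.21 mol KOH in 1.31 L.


M = n/V = 0.21/1.31 = 0.160 mol/L

0.160 M


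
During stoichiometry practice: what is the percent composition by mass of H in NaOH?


M(NaOH) = 1×22.99 + 1×16.0 + 1×1.008 = 39.998 g/mol
Mass of H = 1 × 1.008 = 1.008 g/mol
% H = 1.008/39.998 × 100 = 2.52%

2.52%


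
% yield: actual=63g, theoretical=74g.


% yield = actual/theoretical × 100
= 63/74 × 100
= 85.14%

85.14%


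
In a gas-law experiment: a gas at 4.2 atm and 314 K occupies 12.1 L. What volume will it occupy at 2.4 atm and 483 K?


P1V1/T1 = P2V2/T2
V2 = P1V1T2/(T1P2)
= 4.2×12.1×483/(314×2.4)
= 32.572 L

32.572 L


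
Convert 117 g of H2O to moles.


M(H2O) = 18.02 g/mol
n = mass/M = 117/18.02 = 6.4928 mol

6.4928 mol


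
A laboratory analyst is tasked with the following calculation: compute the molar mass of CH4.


M(CH4) = 1×12.01 + 4×1.008
= 12.01 + 4.03
= 16.04 g/mol

16.04 g/mol


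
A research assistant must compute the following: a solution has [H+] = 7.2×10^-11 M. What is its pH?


pH = -log10([H+]) = -log10(7.2×10^-11)
= 11 - log10(7.2)
= 11 - 0.86
= 10.14

10.14


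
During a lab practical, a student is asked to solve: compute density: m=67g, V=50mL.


ρ = mass/volume
= 67/50
= 1.34 g/mL

1.34 g/mL


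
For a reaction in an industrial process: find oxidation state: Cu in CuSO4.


Sulfate is -2, so Cu = +2
Oxidation number: +2

+2


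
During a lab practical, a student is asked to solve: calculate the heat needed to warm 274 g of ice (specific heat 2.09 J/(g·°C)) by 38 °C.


q = mcΔT = 274 × 2.09 × 38
= 21761.08 J

21761.08 J


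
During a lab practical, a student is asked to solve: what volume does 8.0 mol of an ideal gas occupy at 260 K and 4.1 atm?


PV = nRT  (R = 0.08206 L·atm/(mol·K))
V = nRT/P = 8.0×0.08206×260/4.1
= 41.63 L

41.63 L


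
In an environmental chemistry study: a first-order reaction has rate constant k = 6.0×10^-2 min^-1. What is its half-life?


t½ = ln2/k = 0.693147/(6.0×10^-2 min^-1)
= 11.55 min

11.55 min


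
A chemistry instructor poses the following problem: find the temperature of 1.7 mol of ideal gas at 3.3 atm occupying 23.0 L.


PV = nRT  (R = 0.08206 L·atm/(mol·K))
T = PV/(nR) = 3.3×23.0/(1.7×0.08206)
= 75.90/0.139502
= 544.08 K

544.08 K


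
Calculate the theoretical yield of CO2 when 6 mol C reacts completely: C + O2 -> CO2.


Mole ratio CO2:C = 1:1
n(CO2) = 6 × 1/1 = 6.000 mol
mass = 6.000 × 44.01 = 264.06 g

264.06 g


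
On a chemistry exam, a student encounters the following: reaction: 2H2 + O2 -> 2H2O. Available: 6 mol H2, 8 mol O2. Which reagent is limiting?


Mole ratio available / coefficient:
  H2: 6/2 = 3.000
  O2: 8/1 = 8.000
Smaller ratio is limiting.

H2


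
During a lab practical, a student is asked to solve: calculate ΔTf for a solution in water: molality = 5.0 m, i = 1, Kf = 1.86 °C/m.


ΔTf = Kf × m × i
= 1.86 × 5.0 × 1
= 9.3 °C

9.3 °C


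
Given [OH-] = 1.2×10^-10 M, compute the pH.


pOH = -log10([OH-]) = -log10(1.2×10^-10)
= 10 - log10(1.2) = 9.92
pH = 14 - pOH = 14 - 9.92 = 4.08

4.08


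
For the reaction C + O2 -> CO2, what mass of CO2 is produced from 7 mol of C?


Mole ratio CO2:C = 1:1
n(CO2) = 7 × 1/1 = 7.000 mol
mass = 7.000 × 44.01 = 308.07 g

308.07 g


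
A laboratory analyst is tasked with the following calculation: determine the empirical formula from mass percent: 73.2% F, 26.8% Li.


Assume 100 g sample. Moles of each element:
  F: 73.2/19.0 = 3.853 mol
  Li: 26.8/6.94 = 3.862 mol
Divide by smallest (3.853):
  F: 3.853/3.853 = 1.0
  Li: 3.862/3.853 = 1.0
Empirical formula: LiF

LiF


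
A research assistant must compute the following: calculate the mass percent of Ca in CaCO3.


M(CaCO3) = 1×40.08 + 1×12.01 + 3×16.0 = 100.09 g/mol
Mass of Ca = 1 × 40.08 = 40.08 g/mol
% Ca = 40.08/100.09 × 100 = 40.04%

40.04%


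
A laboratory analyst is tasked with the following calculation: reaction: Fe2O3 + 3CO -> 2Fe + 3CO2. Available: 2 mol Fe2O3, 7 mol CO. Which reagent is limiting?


Mole ratio available / coefficient:
  Fe2O3: 2/1 = 2.000
  CO: 7/3 = 2.333
Smaller ratio is limiting.

Fe2O3


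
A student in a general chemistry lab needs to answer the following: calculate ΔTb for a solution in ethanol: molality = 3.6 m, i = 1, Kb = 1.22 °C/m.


ΔTb = Kb × m × i
= 1.22 × 3.6 × 1
= 4.392 °C

4.392 °C


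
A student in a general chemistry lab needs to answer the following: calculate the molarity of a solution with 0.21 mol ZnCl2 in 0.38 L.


M = n/V = 0.21/0.38 = 0.553 mol/L

0.553 M


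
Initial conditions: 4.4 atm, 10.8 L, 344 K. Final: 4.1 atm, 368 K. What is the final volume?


P1V1/T1 = P2V2/T2
V2 = P1V1T2/(T1P2)
= 4.4×10.8×368/(344×4.1)
= 12.399 L

12.399 L


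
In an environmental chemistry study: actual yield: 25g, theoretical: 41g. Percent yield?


% yield = actual/theoretical × 100
= 25/41 × 100
= 60.98%

60.98%


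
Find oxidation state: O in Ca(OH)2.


O is usually -2
Oxidation number: -2

-2


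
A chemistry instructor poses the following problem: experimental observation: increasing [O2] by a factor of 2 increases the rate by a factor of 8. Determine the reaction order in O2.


rate ∝ [O2]^n
2^n = 8 → n = 3
Order in O2: 3

3


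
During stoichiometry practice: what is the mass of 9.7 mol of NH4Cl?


M(NH4Cl) = 53.49 g/mol
mass = n × M = 9.7 × 53.49 = 518.85 g

518.85 g


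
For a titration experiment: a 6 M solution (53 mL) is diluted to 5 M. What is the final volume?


C1V1 = C2V2
6 × 53 = 5 × V2
V2 = 318/5 = 63.6 mL

63.6 mL


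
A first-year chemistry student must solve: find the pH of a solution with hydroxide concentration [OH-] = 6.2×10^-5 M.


pOH = -log10([OH-]) = -log10(6.2×10^-5)
= 5 - log10(6.2) = 4.21
pH = 14 - pOH = 14 - 4.21 = 9.79

9.79


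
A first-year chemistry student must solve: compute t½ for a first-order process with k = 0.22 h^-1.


t½ = ln2/k = 0.693147/(0.22 h^-1)
= 3.151 h

3.151 h


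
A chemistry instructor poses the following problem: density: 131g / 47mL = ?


ρ = mass/volume
= 131/47
= 2.787 g/mL

2.787 g/mL


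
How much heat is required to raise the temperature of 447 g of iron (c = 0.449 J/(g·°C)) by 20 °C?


q = mcΔT = 447 × 0.449 × 20
= 4014.06 J

4014.06 J


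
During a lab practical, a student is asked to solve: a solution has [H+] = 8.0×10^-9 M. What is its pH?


pH = -log10([H+]) = -log10(8.0×10^-9)
= 9 - log10(8.0)
= 9 - 0.9
= 8.1

8.1


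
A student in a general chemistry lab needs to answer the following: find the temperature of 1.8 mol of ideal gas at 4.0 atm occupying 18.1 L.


PV = nRT  (R = 0.08206 L·atm/(mol·K))
T = PV/(nR) = 4.0×18.1/(1.8×0.08206)
= 72.40/0.147708
= 490.16 K

490.16 K


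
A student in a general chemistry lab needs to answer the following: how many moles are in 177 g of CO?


M(CO) = 28.01 g/mol
n = mass/M = 177/28.01 = 6.3192 mol

6.3192 mol


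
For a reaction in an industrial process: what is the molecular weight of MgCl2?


M(MgCl2) = 1×24.31 + 2×35.45
= 24.31 + 70.9
= 95.21 g/mol

95.21 g/mol


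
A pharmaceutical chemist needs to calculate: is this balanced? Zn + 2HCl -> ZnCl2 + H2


Equation: Zn + 2HCl -> ZnCl2 + H2
Check atoms: Cl: 2=2, H: 2=2, Zn: 1=1
Balanced

Yes, balanced


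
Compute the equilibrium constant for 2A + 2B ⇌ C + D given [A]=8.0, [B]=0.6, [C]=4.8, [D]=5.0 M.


Kc = [C][D]/([A]^2[B]^2)
= (4.8^1 × 5.0^1)/(8.0^2 × 0.6^2)
= 24/23.04
= 1.042

1.042


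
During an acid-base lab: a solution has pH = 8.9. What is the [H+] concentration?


[H+] = 10^(-pH) = 10^(-8.9)
= 1.26×10^-9 M

1.26×10^-9 M


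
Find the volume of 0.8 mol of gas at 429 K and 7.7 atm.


PV = nRT  (R = 0.08206 L·atm/(mol·K))
V = nRT/P = 0.8×0.08206×429/7.7
= 3.658 L

3.658 L


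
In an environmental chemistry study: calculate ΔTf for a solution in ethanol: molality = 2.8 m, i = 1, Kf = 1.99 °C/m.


ΔTf = Kf × m × i
= 1.99 × 2.8 × 1
= 5.572 °C

5.572 °C


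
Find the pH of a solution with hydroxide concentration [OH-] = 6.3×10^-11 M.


pOH = -log10([OH-]) = -log10(6.3×10^-11)
= 11 - log10(6.3) = 10.2
pH = 14 - pOH = 14 - 10.2 = 3.8

3.8


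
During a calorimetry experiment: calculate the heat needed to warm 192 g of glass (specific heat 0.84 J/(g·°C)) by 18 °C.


q = mcΔT = 192 × 0.84 × 18
= 2903.04 J

2903.04 J


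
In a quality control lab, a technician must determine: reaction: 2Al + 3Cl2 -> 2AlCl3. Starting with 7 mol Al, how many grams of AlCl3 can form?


Mole ratio AlCl3:Al = 2:2
n(AlCl3) = 7 × 2/2 = 7.000 mol
mass = 7.000 × 133.33 = 933.31 g

933.31 g


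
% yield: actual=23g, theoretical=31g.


% yield = actual/theoretical × 100
= 23/31 × 100
= 74.19%

74.19%


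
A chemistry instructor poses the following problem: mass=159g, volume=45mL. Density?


ρ = mass/volume
= 159/45
= 3.533 g/mL

3.533 g/mL


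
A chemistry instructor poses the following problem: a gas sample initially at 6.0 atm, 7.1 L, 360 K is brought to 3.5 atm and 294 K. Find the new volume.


P1V1/T1 = P2V2/T2
V2 = P1V1T2/(T1P2)
= 6.0×7.1×294/(360×3.5)
= 9.94 L

9.94 L


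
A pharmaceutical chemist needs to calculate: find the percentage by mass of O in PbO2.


M(PbO2) = 1×207.2 + 2×16.0 = 239.20 g/mol
Mass of O = 2 × 16.0 = 32.00 g/mol
% O = 32.00/239.20 × 100 = 13.38%

13.38%


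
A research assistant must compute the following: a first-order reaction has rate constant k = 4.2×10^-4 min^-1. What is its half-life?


t½ = ln2/k = 0.693147/(4.2×10^-4 min^-1)
= 1650 min

1650 min


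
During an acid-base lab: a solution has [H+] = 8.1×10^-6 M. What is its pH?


pH = -log10([H+]) = -log10(8.1×10^-6)
= 6 - log10(8.1)
= 6 - 0.91
= 5.09

5.09


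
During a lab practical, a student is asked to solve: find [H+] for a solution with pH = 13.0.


[H+] = 10^(-pH) = 10^(-13.0)
= 1.0×10^-13 M

1.0×10^-13 M


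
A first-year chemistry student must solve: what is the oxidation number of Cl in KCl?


halide: -1
Oxidation number: -1

-1


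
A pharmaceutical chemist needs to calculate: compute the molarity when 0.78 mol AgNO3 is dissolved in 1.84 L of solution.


M = n/V = 0.78/1.84 = 0.424 mol/L

0.424 M


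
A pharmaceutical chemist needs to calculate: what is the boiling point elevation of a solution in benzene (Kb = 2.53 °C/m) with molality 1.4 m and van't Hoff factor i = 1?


ΔTb = Kb × m × i
= 2.53 × 1.4 × 1
= 3.542 °C

3.542 °C


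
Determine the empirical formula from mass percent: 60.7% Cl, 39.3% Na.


Assume 100 g sample. Moles of each element:
  Cl: 60.7/35.45 = 1.712 mol
  Na: 39.3/22.99 = 1.709 mol
Divide by smallest (1.709):
  Cl: 1.712/1.709 = 1.0
  Na: 1.709/1.709 = 1.0
Empirical formula: NaCl

NaCl


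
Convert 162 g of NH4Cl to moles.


M(NH4Cl) = 53.49 g/mol
n = mass/M = 162/53.49 = 3.0286 mol

3.0286 mol


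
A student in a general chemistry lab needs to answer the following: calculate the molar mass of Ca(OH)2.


M(Ca(OH)2) = 1×40.08 + 2×16.0 + 2×1.008
= 40.08 + 32.0 + 2.02
= 74.1 g/mol

74.1 g/mol


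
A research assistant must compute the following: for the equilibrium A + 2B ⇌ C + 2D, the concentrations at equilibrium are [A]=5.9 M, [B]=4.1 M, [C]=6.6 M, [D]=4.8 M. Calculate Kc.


Kc = [C][D]^2/([A][B]^2)
= (6.6^1 × 4.8^2)/(5.9^1 × 4.1^2)
= 152.064/99.179
= 1.533

1.533


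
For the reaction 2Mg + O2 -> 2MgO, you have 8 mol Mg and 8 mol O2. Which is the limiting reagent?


Mole ratio available / coefficient:
  Mg: 8/2 = 4.000
  O2: 8/1 = 8.000
Smaller ratio is limiting.

Mg


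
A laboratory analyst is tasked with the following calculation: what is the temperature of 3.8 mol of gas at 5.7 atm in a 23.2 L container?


PV = nRT  (R = 0.08206 L·atm/(mol·K))
T = PV/(nR) = 5.7×23.2/(3.8×0.08206)
= 132.24/0.311828
= 424.08 K

424.08 K


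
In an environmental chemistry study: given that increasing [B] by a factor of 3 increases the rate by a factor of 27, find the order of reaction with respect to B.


rate ∝ [B]^n
3^n = 27 → n = 3
Order in B: 3

3


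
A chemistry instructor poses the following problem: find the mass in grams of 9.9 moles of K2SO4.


M(K2SO4) = 174.27 g/mol
mass = n × M = 9.9 × 174.27 = 1725.27 g

1725.27 g


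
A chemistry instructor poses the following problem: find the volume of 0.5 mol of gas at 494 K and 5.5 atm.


PV = nRT  (R = 0.08206 L·atm/(mol·K))
V = nRT/P = 0.5×0.08206×494/5.5
= 3.685 L

3.685 L


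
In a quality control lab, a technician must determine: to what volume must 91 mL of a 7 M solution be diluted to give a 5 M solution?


C1V1 = C2V2
7 × 91 = 5 × V2
V2 = 637/5 = 127.4 mL

127.4 mL


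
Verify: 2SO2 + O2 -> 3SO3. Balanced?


Equation: 2SO2 + O2 -> 3SO3
Check atoms: O: 6≠9, S: 2≠3
Not balanced

No, not balanced


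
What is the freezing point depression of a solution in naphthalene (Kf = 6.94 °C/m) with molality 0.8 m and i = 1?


ΔTf = Kf × m × i
= 6.94 × 0.8 × 1
= 5.552 °C

5.552 °C


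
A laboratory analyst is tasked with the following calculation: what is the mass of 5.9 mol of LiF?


M(LiF) = 25.94 g/mol
mass = n × M = 5.9 × 25.94 = 153.05 g

153.05 g


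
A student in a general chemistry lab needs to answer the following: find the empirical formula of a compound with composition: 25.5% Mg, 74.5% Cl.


Assume 100 g sample. Moles of each element:
  Mg: 25.5/24.31 = 1.049 mol
  Cl: 74.5/35.45 = 2.102 mol
Divide by smallest (1.049):
  Mg: 1.049/1.049 = 1.0
  Cl: 2.102/1.049 = 2.0
Empirical formula: MgCl2

MgCl2


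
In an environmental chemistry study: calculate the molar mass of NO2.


M(NO2) = 1×14.01 + 2×16.0
= 14.01 + 32.0
= 46.01 g/mol

46.01 g/mol


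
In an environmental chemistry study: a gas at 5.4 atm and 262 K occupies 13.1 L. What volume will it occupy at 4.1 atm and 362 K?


P1V1/T1 = P2V2/T2
V2 = P1V1T2/(T1P2)
= 5.4×13.1×362/(262×4.1)
= 23.839 L

23.839 L


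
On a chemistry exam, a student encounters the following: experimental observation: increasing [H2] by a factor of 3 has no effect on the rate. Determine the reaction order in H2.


rate ∝ [H2]^n
rate ∝ [H2]^0
Order in H2: 0

0


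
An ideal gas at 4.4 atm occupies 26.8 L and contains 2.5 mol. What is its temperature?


PV = nRT  (R = 0.08206 L·atm/(mol·K))
T = PV/(nR) = 4.4×26.8/(2.5×0.08206)
= 117.92/0.205150
= 574.80 K

574.80 K


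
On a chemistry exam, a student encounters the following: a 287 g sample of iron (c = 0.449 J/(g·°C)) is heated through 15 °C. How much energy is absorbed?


q = mcΔT = 287 × 0.449 × 15
= 1932.95 J

1932.95 J


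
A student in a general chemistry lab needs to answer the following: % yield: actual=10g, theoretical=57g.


% yield = actual/theoretical × 100
= 10/57 × 100
= 17.54%

17.54%


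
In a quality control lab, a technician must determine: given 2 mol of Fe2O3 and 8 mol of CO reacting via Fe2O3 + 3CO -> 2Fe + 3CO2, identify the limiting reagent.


Mole ratio available / coefficient:
  Fe2O3: 2/1 = 2.000
  CO: 8/3 = 2.667
Smaller ratio is limiting.

Fe2O3


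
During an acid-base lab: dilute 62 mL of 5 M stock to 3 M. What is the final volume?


C1V1 = C2V2
5 × 62 = 3 × V2
V2 = 310/3 = 103.33 mL

103.33 mL


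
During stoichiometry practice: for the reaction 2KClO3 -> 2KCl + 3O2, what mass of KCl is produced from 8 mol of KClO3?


Mole ratio KCl:KClO3 = 2:2
n(KCl) = 8 × 2/2 = 8.000 mol
mass = 8.000 × 74.55 = 596.4 g

596.4 g


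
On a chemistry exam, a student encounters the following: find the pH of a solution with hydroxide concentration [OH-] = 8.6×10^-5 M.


pOH = -log10([OH-]) = -log10(8.6×10^-5)
= 5 - log10(8.6) = 4.07
pH = 14 - pOH = 14 - 4.07 = 9.93

9.93


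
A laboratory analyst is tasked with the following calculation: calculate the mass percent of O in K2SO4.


M(K2SO4) = 2×39.1 + 1×32.07 + 4×16.0 = 174.27 g/mol
Mass of O = 4 × 16.0 = 64.00 g/mol
% O = 64.00/174.27 × 100 = 36.72%

36.72%


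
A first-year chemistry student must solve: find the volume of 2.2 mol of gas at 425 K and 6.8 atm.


PV = nRT  (R = 0.08206 L·atm/(mol·K))
V = nRT/P = 2.2×0.08206×425/6.8
= 11.283 L

11.283 L


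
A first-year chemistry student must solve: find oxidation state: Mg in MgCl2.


Group 2 metal: +2
Oxidation number: +2

+2


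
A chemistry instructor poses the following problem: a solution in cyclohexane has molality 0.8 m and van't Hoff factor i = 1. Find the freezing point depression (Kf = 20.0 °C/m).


ΔTf = Kf × m × i
= 20.0 × 0.8 × 1
= 16.0 °C

16.0 °C


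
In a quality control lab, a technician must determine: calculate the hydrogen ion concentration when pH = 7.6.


[H+] = 10^(-pH) = 10^(-7.6)
= 2.51×10^-8 M

2.51×10^-8 M


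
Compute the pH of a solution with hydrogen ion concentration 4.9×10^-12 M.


pH = -log10([H+]) = -log10(4.9×10^-12)
= 12 - log10(4.9)
= 12 - 0.69
= 11.31

11.31


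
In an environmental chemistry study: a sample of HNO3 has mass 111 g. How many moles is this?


M(HNO3) = 63.02 g/mol
n = mass/M = 111/63.02 = 1.7613 mol

1.7613 mol


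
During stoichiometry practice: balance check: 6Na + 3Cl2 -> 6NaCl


Equation: 6Na + 3Cl2 -> 6NaCl
Check atoms: Cl: 6=6, Na: 6=6
Balanced

Yes, balanced


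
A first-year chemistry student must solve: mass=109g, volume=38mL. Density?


ρ = mass/volume
= 109/38
= 2.868 g/mL

2.868 g/mL


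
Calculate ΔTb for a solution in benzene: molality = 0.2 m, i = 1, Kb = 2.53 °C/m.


ΔTb = Kb × m × i
= 2.53 × 0.2 × 1
= 0.506 °C

0.506 °C


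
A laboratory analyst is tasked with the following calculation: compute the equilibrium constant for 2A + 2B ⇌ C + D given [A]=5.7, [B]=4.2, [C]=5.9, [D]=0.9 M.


Kc = [C][D]/([A]^2[B]^2)
= (5.9^1 × 0.9^1)/(5.7^2 × 4.2^2)
= 5.31/573.1236
= 0.009265

0.009265


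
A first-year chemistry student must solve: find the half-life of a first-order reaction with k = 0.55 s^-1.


t½ = ln2/k = 0.693147/(0.55 s^-1)
= 1.260 s

1.260 s


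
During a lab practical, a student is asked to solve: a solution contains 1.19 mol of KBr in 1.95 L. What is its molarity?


M = n/V = 1.19/1.95 = 0.610 mol/L

0.610 M


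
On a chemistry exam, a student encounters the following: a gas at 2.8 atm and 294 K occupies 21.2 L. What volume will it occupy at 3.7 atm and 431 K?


P1V1/T1 = P2V2/T2
V2 = P1V1T2/(T1P2)
= 2.8×21.2×431/(294×3.7)
= 23.519 L

23.519 L


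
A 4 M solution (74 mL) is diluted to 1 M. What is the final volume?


C1V1 = C2V2
4 × 74 = 1 × V2
V2 = 296/1 = 296.0 mL

296.0 mL


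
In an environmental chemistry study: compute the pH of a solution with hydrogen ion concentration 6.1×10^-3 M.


pH = -log10([H+]) = -log10(6.1×10^-3)
= 3 - log10(6.1)
= 3 - 0.79
= 2.21

2.21


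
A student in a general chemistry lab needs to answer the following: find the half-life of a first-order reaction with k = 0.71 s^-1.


t½ = ln2/k = 0.693147/(0.71 s^-1)
= 0.9763 s

0.9763 s


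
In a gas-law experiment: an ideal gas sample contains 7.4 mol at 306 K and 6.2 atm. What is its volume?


PV = nRT  (R = 0.08206 L·atm/(mol·K))
V = nRT/P = 7.4×0.08206×306/6.2
= 29.97 L

29.97 L


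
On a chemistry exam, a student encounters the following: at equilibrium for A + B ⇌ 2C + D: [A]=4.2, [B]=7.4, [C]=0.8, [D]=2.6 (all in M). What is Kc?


Kc = [C]^2[D]/([A][B])
= (0.8^2 × 2.6^1)/(4.2^1 × 7.4^1)
= 1.664/31.08
= 0.05354

0.05354


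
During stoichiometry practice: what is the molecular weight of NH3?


M(NH3) = 1×14.01 + 3×1.008
= 14.01 + 3.02
= 17.03 g/mol

17.03 g/mol


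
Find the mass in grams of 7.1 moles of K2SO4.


M(K2SO4) = 174.27 g/mol
mass = n × M = 7.1 × 174.27 = 1237.32 g

1237.32 g


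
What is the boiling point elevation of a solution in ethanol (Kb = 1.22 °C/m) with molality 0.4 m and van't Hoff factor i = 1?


ΔTb = Kb × m × i
= 1.22 × 0.4 × 1
= 0.488 °C

0.488 °C


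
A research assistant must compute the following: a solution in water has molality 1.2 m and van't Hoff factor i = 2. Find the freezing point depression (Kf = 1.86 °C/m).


ΔTf = Kf × m × i
= 1.86 × 1.2 × 2
= 4.464 °C

4.464 °C


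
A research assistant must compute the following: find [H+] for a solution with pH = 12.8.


[H+] = 10^(-pH) = 10^(-12.8)
= 1.58×10^-13 M

1.58×10^-13 M


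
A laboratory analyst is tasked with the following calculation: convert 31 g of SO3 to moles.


M(SO3) = 80.07 g/mol
n = mass/M = 31/80.07 = 0.3872 mol

0.3872 mol


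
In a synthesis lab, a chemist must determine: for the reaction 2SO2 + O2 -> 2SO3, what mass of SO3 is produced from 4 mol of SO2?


Mole ratio SO3:SO2 = 2:2
n(SO3) = 4 × 2/2 = 4.000 mol
mass = 4.000 × 80.07 = 320.28 g

320.28 g


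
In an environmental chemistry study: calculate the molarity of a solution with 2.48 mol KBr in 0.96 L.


M = n/V = 2.48/0.96 = 2.583 mol/L

2.583 M


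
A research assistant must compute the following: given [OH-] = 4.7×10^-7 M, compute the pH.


pOH = -log10([OH-]) = -log10(4.7×10^-7)
= 7 - log10(4.7) = 6.33
pH = 14 - pOH = 14 - 6.33 = 7.67

7.67


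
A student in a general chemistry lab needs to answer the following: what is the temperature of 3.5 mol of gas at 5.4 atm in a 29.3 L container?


PV = nRT  (R = 0.08206 L·atm/(mol·K))
T = PV/(nR) = 5.4×29.3/(3.5×0.08206)
= 158.22/0.287210
= 550.89 K

550.89 K


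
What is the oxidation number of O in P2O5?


O is usually -2
Oxidation number: -2

-2


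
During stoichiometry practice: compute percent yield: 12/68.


% yield = actual/theoretical × 100
= 12/68 × 100
= 17.65%

17.65%


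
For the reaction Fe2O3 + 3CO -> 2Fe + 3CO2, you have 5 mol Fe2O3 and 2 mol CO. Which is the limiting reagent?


Mole ratio available / coefficient:
  Fe2O3: 5/1 = 5.000
  CO: 2/3 = 0.667
Smaller ratio is limiting.

CO


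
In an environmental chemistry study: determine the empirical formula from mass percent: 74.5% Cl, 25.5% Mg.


Assume 100 g sample. Moles of each element:
  Cl: 74.5/35.45 = 2.102 mol
  Mg: 25.5/24.31 = 1.049 mol
Divide by smallest (1.049):
  Cl: 2.102/1.049 = 2.0
  Mg: 1.049/1.049 = 1.0
Empirical formula: MgCl2

MgCl2


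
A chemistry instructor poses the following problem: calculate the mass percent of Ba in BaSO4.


M(BaSO4) = 1×137.33 + 1×32.07 + 4×16.0 = 233.40 g/mol
Mass of Ba = 1 × 137.33 = 137.33 g/mol
% Ba = 137.33/233.40 × 100 = 58.84%

58.84%


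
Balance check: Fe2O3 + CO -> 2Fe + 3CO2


Equation: Fe2O3 + CO -> 2Fe + 3CO2
Check atoms: C: 1≠3, Fe: 2=2, O: 4≠6
Not balanced

No, not balanced


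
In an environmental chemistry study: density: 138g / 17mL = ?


ρ = mass/volume
= 138/17
= 8.118 g/mL

8.118 g/mL


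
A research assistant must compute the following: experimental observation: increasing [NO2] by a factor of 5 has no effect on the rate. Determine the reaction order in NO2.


rate ∝ [NO2]^n
rate ∝ [NO2]^0
Order in NO2: 0

0


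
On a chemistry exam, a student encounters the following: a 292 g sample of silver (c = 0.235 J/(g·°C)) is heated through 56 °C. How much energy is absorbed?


q = mcΔT = 292 × 0.235 × 56
= 3842.72 J

3842.72 J


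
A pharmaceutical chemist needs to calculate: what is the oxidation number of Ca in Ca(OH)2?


Group 2 metal: +2
Oxidation number: +2

+2


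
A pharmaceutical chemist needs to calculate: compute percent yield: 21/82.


% yield = actual/theoretical × 100
= 21/82 × 100
= 25.61%

25.61%


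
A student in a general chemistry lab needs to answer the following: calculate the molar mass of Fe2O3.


M(Fe2O3) = 2×55.85 + 3×16.0
= 111.7 + 48.0
= 159.7 g/mol

159.7 g/mol


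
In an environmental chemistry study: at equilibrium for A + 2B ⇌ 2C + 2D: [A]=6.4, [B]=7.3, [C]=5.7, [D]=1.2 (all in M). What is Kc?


Kc = [C]^2[D]^2/([A][B]^2)
= (5.7^2 × 1.2^2)/(6.4^1 × 7.3^2)
= 46.7856/341.056
= 0.1372

0.1372


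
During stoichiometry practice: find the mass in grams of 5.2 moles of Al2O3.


M(Al2O3) = 101.96 g/mol
mass = n × M = 5.2 × 101.96 = 530.19 g

530.19 g


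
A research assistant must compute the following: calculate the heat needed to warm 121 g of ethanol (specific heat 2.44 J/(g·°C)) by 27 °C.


q = mcΔT = 121 × 2.44 × 27
= 7971.48 J

7971.48 J


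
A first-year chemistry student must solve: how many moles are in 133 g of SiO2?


M(SiO2) = 60.09 g/mol
n = mass/M = 133/60.09 = 2.2133 mol

2.2133 mol


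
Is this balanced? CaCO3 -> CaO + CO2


Equation: CaCO3 -> CaO + CO2
Check atoms: C: 1=1, Ca: 1=1, O: 3=3
Balanced

Yes, balanced


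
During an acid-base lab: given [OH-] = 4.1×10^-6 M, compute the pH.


pOH = -log10([OH-]) = -log10(4.1×10^-6)
= 6 - log10(4.1) = 5.39
pH = 14 - pOH = 14 - 5.39 = 8.61

8.61


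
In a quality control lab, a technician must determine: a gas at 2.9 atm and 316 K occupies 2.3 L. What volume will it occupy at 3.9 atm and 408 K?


P1V1/T1 = P2V2/T2
V2 = P1V1T2/(T1P2)
= 2.9×2.3×408/(316×3.9)
= 2.208 L

2.208 L


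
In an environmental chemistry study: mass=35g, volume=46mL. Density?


ρ = mass/volume
= 35/46
= 0.761 g/mL

0.761 g/mL


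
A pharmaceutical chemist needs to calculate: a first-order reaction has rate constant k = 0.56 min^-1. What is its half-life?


t½ = ln2/k = 0.693147/(0.56 min^-1)
= 1.238 min

1.238 min


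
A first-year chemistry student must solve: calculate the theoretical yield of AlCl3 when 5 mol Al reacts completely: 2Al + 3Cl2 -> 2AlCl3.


Mole ratio AlCl3:Al = 2:2
n(AlCl3) = 5 × 2/2 = 5.000 mol
mass = 5.000 × 133.33 = 666.65 g

666.65 g


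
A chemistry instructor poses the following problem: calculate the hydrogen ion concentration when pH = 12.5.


[H+] = 10^(-pH) = 10^(-12.5)
= 3.16×10^-13 M

3.16×10^-13 M


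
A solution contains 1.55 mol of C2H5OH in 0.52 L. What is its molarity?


M = n/V = 1.55/0.52 = 2.981 mol/L

2.981 M


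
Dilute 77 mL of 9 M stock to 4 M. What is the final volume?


C1V1 = C2V2
9 × 77 = 4 × V2
V2 = 693/4 = 173.25 mL

173.25 mL


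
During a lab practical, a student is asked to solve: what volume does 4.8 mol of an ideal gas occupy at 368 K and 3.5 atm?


PV = nRT  (R = 0.08206 L·atm/(mol·K))
V = nRT/P = 4.8×0.08206×368/3.5
= 41.415 L

41.415 L


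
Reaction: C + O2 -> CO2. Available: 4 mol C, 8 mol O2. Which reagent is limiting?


Mole ratio available / coefficient:
  C: 4/1 = 4.000
  O2: 8/1 = 8.000
Smaller ratio is limiting.

C


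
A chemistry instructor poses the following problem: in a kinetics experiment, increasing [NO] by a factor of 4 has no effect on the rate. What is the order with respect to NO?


rate ∝ [NO]^n
rate ∝ [NO]^0
Order in NO: 0

0


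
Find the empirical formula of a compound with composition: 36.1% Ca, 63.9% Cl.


Assume 100 g sample. Moles of each element:
  Ca: 36.1/40.08 = 0.901 mol
  Cl: 63.9/35.45 = 1.803 mol
Divide by smallest (0.901):
  Ca: 0.901/0.901 = 1.0
  Cl: 1.803/0.901 = 2.0
Empirical formula: CaCl2

CaCl2


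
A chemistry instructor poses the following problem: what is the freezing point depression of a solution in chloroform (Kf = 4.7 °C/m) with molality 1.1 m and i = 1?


ΔTf = Kf × m × i
= 4.7 × 1.1 × 1
= 5.17 °C

5.17 °C


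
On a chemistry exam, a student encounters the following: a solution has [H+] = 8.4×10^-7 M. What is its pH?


pH = -log10([H+]) = -log10(8.4×10^-7)
= 7 - log10(8.4)
= 7 - 0.92
= 6.08

6.08


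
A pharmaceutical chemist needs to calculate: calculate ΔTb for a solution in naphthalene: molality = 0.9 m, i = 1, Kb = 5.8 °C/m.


ΔTb = Kb × m × i
= 5.8 × 0.9 × 1
= 5.22 °C

5.22 °C


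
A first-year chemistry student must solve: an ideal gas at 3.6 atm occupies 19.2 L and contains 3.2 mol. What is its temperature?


PV = nRT  (R = 0.08206 L·atm/(mol·K))
T = PV/(nR) = 3.6×19.2/(3.2×0.08206)
= 69.12/0.262592
= 263.22 K

263.22 K


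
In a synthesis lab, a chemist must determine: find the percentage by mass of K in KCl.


M(KCl) = 1×39.1 + 1×35.45 = 74.55 g/mol
Mass of K = 1 × 39.1 = 39.10 g/mol
% K = 39.10/74.55 × 100 = 52.45%

52.45%


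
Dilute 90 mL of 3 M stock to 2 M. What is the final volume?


C1V1 = C2V2
3 × 90 = 2 × V2
V2 = 270/2 = 135.0 mL

135.0 mL


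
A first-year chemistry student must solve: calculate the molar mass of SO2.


M(SO2) = 1×32.07 + 2×16.0
= 32.07 + 32.0
= 64.07 g/mol

64.07 g/mol


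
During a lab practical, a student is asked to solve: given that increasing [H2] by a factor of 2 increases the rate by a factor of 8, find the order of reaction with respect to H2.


rate ∝ [H2]^n
2^n = 8 → n = 3
Order in H2: 3

3


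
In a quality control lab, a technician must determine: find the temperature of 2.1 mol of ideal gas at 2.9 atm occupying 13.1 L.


PV = nRT  (R = 0.08206 L·atm/(mol·K))
T = PV/(nR) = 2.9×13.1/(2.1×0.08206)
= 37.99/0.172326
= 220.45 K

220.45 K


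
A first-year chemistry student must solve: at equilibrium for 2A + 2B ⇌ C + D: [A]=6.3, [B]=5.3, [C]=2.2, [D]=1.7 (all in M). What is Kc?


Kc = [C][D]/([A]^2[B]^2)
= (2.2^1 × 1.7^1)/(6.3^2 × 5.3^2)
= 3.74/1114.8921
= 0.003355

0.003355


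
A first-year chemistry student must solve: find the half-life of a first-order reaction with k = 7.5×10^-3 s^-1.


t½ = ln2/k = 0.693147/(7.5×10^-3 s^-1)
= 92.42 s

92.42 s


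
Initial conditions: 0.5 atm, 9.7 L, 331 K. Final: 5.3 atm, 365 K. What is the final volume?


P1V1/T1 = P2V2/T2
V2 = P1V1T2/(T1P2)
= 0.5×9.7×365/(331×5.3)
= 1.009 L

1.009 L


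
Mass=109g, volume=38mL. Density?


ρ = mass/volume
= 109/38
= 2.868 g/mL

2.868 g/mL


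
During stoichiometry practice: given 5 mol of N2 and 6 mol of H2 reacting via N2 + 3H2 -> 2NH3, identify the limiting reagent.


Mole ratio available / coefficient:
  N2: 5/1 = 5.000
  H2: 6/3 = 2.000
Smaller ratio is limiting.

H2


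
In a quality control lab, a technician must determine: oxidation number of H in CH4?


H is +1 with nonmetals
Oxidation number: +1

+1


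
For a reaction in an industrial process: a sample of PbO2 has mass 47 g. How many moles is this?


M(PbO2) = 239.2 g/mol
n = mass/M = 47/239.2 = 0.1965 mol

0.1965 mol


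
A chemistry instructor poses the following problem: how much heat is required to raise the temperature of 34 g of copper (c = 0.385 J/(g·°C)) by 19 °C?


q = mcΔT = 34 × 0.385 × 19
= 248.71 J

248.71 J


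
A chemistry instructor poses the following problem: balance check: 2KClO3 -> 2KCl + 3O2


Equation: 2KClO3 -> 2KCl + 3O2
Check atoms: Cl: 2=2, K: 2=2, O: 6=6
Balanced

Yes, balanced


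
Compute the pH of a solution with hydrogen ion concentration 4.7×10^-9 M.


pH = -log10([H+]) = -log10(4.7×10^-9)
= 9 - log10(4.7)
= 9 - 0.67
= 8.33

8.33


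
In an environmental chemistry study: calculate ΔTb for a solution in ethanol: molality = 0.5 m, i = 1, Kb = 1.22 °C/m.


ΔTb = Kb × m × i
= 1.22 × 0.5 × 1
= 0.61 °C

0.61 °C


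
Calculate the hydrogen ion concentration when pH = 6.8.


[H+] = 10^(-pH) = 10^(-6.8)
= 1.58×10^-7 M

1.58×10^-7 M


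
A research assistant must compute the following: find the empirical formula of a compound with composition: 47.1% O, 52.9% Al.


Assume 100 g sample. Moles of each element:
  O: 47.1/16.0 = 2.944 mol
  Al: 52.9/26.98 = 1.961 mol
Divide by smallest (1.961):
  O: 2.944/1.961 = 1.5
  Al: 1.961/1.961 = 1.0
Multiply all ratios by 2 to obtain whole numbers.
Empirical formula: Al2O3

Al2O3


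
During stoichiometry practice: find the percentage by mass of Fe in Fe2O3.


M(Fe2O3) = 2×55.85 + 3×16.0 = 159.70 g/mol
Mass of Fe = 2 × 55.85 = 111.70 g/mol
% Fe = 111.70/159.70 × 100 = 69.94%

69.94%


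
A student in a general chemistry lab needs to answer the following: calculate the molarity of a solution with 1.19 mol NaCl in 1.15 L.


M = n/V = 1.19/1.15 = 1.035 mol/L

1.035 M


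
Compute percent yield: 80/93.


% yield = actual/theoretical × 100
= 80/93 × 100
= 86.02%

86.02%


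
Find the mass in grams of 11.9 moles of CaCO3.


M(CaCO3) = 100.09 g/mol
mass = n × M = 11.9 × 100.09 = 1191.07 g

1191.07 g


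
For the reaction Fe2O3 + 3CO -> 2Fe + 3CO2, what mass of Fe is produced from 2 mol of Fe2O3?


Mole ratio Fe:Fe2O3 = 2:1
n(Fe) = 2 × 2/1 = 4.000 mol
mass = 4.000 × 55.85 = 223.4 g

223.4 g


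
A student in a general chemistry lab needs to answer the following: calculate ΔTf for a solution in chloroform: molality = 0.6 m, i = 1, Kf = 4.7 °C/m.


ΔTf = Kf × m × i
= 4.7 × 0.6 × 1
= 2.82 °C

2.82 °C


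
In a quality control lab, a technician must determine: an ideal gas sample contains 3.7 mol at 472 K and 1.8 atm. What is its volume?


PV = nRT  (R = 0.08206 L·atm/(mol·K))
V = nRT/P = 3.7×0.08206×472/1.8
= 79.616 L

79.616 L


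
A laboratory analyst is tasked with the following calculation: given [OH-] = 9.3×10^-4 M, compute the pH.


pOH = -log10([OH-]) = -log10(9.3×10^-4)
= 4 - log10(9.3) = 3.03
pH = 14 - pOH = 14 - 3.03 = 10.97

10.97


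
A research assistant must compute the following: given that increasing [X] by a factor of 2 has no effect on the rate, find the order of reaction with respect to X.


rate ∝ [X]^n
rate ∝ [X]^0
Order in X: 0

0


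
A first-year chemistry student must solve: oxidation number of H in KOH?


H is +1 with nonmetals
Oxidation number: +1

+1


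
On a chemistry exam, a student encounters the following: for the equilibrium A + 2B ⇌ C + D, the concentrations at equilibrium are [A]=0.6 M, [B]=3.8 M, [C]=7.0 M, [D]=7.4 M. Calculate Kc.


Kc = [C][D]/([A][B]^2)
= (7.0^1 × 7.4^1)/(0.6^1 × 3.8^2)
= 51.8/8.664
= 5.979

5.979


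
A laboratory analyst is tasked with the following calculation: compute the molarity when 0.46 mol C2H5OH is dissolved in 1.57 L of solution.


M = n/V = 0.46/1.57 = 0.293 mol/L

0.293 M


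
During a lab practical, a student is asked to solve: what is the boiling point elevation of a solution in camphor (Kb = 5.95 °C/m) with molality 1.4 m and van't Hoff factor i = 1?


ΔTb = Kb × m × i
= 5.95 × 1.4 × 1
= 8.33 °C

8.33 °C


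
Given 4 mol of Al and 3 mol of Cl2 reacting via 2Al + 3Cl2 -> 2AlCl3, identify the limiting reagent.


Mole ratio available / coefficient:
  Al: 4/2 = 2.000
  Cl2: 3/3 = 1.000
Smaller ratio is limiting.

Cl2


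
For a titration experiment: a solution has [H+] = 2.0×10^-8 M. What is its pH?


pH = -log10([H+]) = -log10(2.0×10^-8)
= 8 - log10(2.0)
= 8 - 0.3
= 7.7

7.7


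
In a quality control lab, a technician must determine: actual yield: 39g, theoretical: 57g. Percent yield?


% yield = actual/theoretical × 100
= 39/57 × 100
= 68.42%

68.42%


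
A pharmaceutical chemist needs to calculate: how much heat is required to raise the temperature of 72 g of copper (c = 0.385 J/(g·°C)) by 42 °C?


q = mcΔT = 72 × 0.385 × 42
= 1164.24 J

1164.24 J


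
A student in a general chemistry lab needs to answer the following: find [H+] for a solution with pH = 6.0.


[H+] = 10^(-pH) = 10^(-6.0)
= 1.0×10^-6 M

1.0×10^-6 M
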